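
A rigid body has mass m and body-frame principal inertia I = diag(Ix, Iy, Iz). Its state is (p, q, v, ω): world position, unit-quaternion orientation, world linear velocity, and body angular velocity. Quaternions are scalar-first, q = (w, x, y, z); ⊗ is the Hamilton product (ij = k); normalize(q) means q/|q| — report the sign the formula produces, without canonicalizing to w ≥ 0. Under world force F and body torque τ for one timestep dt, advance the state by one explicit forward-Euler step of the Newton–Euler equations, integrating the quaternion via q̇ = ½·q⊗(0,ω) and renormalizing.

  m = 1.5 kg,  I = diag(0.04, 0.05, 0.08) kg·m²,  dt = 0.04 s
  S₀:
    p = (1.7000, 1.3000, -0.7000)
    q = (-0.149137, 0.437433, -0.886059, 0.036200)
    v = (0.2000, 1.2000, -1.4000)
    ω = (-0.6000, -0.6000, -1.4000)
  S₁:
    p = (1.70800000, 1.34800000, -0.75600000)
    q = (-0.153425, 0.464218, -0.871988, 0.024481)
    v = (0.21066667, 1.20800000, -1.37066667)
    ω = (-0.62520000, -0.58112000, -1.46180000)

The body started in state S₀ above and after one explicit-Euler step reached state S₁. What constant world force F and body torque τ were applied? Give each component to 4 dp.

Δv = v₁−v₀ = (0.01066667, 0.00800000, 0.02933333)
F = m·Δv/dt = (0.4000, 0.3000, 1.1000)
Δω = ω₁−ω₀ = (-0.02520000, 0.01888000, -0.06180000)
ω₀×(Iω₀) = (0.0252, -0.0336, 0.0036)
I·α + gyro = (0.0000, -0.0100, -0.1200)

F = (0.4000, 0.3000, 1.1000)
τ = (0.0000, -0.0100, -0.1200)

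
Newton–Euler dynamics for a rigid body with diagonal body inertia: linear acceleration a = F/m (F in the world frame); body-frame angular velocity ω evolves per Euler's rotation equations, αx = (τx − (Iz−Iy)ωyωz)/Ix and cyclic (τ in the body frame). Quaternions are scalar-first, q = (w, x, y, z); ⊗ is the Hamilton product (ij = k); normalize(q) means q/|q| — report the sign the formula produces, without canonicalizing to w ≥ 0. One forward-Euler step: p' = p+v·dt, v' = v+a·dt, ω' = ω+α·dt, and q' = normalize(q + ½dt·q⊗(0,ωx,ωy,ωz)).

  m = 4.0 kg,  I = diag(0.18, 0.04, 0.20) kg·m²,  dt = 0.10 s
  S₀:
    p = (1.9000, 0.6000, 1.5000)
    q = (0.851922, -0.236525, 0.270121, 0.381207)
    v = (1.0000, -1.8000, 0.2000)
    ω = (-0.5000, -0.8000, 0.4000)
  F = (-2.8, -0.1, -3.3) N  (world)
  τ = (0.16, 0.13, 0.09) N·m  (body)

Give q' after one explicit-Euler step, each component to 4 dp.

q' = (0.8481, -0.2369, 0.2309, 0.4139)

2q̇ = q⊗(0,ω) = (-0.0546485, -0.0129470, -0.7775311, 0.6650493)
updated quaternion q' = (0.8481, -0.2369, 0.2309, 0.4139)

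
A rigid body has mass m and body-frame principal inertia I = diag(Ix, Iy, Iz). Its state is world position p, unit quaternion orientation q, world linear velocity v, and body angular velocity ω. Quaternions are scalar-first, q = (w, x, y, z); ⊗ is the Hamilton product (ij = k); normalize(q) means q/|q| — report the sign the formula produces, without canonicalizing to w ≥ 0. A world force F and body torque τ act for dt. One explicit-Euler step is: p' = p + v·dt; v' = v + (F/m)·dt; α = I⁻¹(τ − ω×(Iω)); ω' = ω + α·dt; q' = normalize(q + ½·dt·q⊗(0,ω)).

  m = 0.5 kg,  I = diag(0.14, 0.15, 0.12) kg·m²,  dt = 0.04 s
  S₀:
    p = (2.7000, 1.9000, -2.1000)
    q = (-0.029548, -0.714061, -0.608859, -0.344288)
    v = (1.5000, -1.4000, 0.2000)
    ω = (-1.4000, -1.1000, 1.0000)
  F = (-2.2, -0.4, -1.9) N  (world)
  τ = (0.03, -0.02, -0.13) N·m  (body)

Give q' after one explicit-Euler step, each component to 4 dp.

Hamilton product q⊗(0,ω) = (-1.3251423, -0.9462086, 1.2285670, -0.0964835)
q + ½dt·q⊗(0,ω), renormalized = (-0.0560, -0.7324, -0.5838, -0.3459)

q' = (-0.0560, -0.7324, -0.5838, -0.3459)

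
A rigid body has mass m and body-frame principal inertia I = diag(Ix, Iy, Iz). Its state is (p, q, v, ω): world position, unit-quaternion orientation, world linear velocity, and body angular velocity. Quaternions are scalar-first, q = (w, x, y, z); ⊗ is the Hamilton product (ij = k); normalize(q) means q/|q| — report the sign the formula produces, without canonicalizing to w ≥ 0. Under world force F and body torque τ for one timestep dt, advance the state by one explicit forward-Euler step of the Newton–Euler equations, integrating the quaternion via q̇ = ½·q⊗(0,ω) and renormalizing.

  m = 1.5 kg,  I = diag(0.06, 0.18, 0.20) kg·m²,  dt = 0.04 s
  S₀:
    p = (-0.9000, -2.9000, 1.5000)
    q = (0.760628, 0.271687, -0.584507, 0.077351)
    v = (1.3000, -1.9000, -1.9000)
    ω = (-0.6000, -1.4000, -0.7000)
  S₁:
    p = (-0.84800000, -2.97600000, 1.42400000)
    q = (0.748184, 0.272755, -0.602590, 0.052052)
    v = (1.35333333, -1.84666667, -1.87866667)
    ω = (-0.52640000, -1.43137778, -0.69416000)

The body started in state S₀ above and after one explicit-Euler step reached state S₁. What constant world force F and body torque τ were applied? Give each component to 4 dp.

F = (2.0000, 2.0000, 0.8000)
τ = (0.1300, -0.2000, 0.1300)

Δv = v₁−v₀ = (0.05333333, 0.05333333, 0.02133333)
applied force F = (2.0000, 2.0000, 0.8000)
rate change Δω = (0.07360000, -0.03137778, 0.00584000)
τ = I·(Δω/dt) + ω₀×(Iω₀) = (0.1300, -0.2000, 0.1300)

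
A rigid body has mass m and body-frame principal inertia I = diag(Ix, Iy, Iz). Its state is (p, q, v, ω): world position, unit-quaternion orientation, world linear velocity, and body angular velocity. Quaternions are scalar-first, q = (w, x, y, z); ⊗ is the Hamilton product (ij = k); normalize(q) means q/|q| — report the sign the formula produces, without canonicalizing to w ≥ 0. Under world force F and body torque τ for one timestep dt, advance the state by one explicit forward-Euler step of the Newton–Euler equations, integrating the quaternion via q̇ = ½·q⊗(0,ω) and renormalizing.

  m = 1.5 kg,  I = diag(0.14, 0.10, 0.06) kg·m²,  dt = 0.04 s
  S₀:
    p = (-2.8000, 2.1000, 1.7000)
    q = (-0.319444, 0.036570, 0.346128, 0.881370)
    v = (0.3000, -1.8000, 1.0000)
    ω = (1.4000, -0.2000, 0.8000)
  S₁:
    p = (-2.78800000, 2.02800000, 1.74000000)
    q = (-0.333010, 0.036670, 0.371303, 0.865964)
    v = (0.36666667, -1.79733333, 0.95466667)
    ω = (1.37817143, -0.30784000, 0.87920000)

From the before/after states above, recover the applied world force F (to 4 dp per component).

F = (2.5000, 0.1000, -1.7000)

Δv = v₁−v₀ = (0.06666667, 0.00266667, -0.04533333)
m·(v₁−v₀)/dt = (2.5000, 0.1000, -1.7000)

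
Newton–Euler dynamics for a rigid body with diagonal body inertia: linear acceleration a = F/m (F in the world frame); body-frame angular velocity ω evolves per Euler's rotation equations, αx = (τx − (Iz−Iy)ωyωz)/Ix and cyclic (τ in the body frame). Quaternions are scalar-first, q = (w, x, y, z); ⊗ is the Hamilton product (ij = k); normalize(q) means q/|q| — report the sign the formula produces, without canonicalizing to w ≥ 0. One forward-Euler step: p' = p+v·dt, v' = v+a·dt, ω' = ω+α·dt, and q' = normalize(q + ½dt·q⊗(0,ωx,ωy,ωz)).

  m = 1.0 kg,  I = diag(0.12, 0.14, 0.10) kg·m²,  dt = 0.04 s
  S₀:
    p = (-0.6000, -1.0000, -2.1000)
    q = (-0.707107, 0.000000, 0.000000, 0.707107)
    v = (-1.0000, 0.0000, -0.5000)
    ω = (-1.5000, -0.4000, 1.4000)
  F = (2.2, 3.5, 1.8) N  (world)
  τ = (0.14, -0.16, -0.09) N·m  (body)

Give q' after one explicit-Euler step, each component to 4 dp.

2q̇ = q⊗(0,ω) = (-0.9899498, 1.3435033, -0.7778177, -0.9899498)
q' = normalize(q + ½dt·q⊗(0,ω)) = (-0.7263, 0.0268, -0.0155, 0.6867)

q' = (-0.7263, 0.0268, -0.0155, 0.6867)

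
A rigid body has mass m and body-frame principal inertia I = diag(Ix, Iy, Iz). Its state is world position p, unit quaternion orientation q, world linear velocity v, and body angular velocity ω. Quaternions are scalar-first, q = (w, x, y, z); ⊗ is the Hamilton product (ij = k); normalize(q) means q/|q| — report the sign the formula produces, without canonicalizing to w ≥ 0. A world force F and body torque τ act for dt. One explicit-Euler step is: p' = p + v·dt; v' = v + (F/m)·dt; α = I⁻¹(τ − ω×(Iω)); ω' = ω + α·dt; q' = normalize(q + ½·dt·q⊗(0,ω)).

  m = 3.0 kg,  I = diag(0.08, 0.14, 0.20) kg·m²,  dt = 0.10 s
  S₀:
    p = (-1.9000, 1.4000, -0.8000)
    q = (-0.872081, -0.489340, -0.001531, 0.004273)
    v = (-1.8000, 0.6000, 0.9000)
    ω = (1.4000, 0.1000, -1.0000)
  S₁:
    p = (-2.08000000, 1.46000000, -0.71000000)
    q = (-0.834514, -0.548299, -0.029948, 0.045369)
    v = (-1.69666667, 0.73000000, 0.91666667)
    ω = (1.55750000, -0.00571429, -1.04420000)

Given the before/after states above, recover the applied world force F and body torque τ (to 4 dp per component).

F = (3.1000, 3.9000, 0.5000)
τ = (0.1200, 0.0200, -0.0800)

ω₁ − ω₀ = (0.15750000, -0.10571429, -0.04420000)
precession coupling = (-0.0060, 0.1680, 0.0084)
τ = I·(Δω/dt) + ω₀×(Iω₀) = (0.1200, 0.0200, -0.0800)
Δv = v₁−v₀ = (0.10333333, 0.13000000, 0.01666667)
m·(v₁−v₀)/dt = (3.1000, 3.9000, 0.5000)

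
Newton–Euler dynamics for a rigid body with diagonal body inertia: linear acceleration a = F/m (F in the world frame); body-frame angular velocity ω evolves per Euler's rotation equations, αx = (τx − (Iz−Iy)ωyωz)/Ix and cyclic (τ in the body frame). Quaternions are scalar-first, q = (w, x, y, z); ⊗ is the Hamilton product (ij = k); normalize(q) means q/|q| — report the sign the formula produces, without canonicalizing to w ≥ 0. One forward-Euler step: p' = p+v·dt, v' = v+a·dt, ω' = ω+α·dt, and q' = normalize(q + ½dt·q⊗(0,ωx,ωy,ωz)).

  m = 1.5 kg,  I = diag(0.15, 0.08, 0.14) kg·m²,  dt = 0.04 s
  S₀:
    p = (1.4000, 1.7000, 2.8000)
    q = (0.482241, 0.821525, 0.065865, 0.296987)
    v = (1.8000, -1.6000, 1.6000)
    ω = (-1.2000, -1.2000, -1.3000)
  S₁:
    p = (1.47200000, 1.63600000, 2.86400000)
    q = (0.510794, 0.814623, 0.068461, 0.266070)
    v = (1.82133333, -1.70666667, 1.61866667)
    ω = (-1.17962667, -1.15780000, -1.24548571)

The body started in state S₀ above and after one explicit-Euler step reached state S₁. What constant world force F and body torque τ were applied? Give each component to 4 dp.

F = (0.8000, -4.0000, 0.7000)
τ = (0.1700, 0.1000, 0.0900)

rate change Δω = (0.02037333, 0.04220000, 0.05451429)
gyro term ω₀×Iω₀ = (0.0936, 0.0156, -0.1008)
applied torque τ = (0.1700, 0.1000, 0.0900)
velocity change Δv = (0.02133333, -0.10666667, 0.01866667)
F = m·Δv/dt = (0.8000, -4.0000, 0.7000)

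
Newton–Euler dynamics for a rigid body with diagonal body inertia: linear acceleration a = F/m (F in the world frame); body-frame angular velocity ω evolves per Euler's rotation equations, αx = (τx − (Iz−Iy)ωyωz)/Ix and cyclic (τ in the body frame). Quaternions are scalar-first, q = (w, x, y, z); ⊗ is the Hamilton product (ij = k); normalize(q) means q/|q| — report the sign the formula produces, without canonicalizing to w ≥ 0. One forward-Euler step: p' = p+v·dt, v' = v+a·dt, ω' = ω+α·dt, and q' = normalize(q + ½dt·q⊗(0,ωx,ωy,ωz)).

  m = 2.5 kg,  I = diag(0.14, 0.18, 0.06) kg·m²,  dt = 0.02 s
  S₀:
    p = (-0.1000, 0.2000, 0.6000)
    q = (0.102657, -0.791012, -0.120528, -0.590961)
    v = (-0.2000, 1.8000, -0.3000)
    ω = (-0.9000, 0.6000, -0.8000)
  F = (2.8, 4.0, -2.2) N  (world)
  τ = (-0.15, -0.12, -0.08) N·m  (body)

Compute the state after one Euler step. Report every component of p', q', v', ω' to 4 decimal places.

p' = (-0.1040, 0.2360, 0.5940)
q' = (0.0915, -0.7874, -0.1209, -0.5976)
v' = (-0.1776, 1.8320, -0.3176)
ω' = (-0.9297, 0.5803, -0.8195)

linear accel F/m = (1.1200, 1.6000, -0.8800)
p + v·dt = (-0.1040, 0.2360, 0.5940)
v' = v + a·dt = (-0.1776, 1.8320, -0.3176)
precession coupling ω×(Iω) = (0.0576, 0.0576, -0.0216)
α = I⁻¹(τ − ω×Iω) = (-1.4829, -0.9867, -0.9733)
ω' = ω + α·dt = (-0.9297, 0.5803, -0.8195)
2q̇ = q⊗(0,ω) = (-1.1123628, 0.3586077, -0.0393505, -0.6652080)
updated quaternion q' = (0.0915, -0.7874, -0.1209, -0.5976)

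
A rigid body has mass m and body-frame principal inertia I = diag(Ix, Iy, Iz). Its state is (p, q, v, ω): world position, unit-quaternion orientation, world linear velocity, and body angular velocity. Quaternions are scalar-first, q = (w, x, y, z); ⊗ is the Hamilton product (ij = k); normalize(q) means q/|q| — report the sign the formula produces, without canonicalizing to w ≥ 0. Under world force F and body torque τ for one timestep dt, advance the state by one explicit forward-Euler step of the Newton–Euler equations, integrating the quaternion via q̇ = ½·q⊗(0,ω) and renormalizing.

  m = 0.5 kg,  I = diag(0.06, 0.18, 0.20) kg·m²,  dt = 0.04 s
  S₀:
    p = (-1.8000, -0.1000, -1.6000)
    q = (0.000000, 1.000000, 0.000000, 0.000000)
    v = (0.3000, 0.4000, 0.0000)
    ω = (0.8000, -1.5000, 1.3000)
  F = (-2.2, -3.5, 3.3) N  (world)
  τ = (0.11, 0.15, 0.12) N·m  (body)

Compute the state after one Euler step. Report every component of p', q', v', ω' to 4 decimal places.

new position p' = (-1.7880, -0.0840, -1.6000)
v' = v + a·dt = (0.1240, 0.1200, 0.2640)
ω×(Iω) gyroscopic = (-0.0390, -0.1456, -0.1440)
α = I⁻¹(τ − ω×Iω) = (2.4833, 1.6422, 1.3200)
new body rate ω' = (0.8993, -1.4343, 1.3528)
Hamilton product q⊗(0,ω) = (-0.8000000, 0.0000000, -1.3000000, -1.5000000)
updated quaternion q' = (-0.0160, 0.9991, -0.0260, -0.0300)

p' = (-1.7880, -0.0840, -1.6000)
q' = (-0.0160, 0.9991, -0.0260, -0.0300)
v' = (0.1240, 0.1200, 0.2640)
ω' = (0.8993, -1.4343, 1.3528)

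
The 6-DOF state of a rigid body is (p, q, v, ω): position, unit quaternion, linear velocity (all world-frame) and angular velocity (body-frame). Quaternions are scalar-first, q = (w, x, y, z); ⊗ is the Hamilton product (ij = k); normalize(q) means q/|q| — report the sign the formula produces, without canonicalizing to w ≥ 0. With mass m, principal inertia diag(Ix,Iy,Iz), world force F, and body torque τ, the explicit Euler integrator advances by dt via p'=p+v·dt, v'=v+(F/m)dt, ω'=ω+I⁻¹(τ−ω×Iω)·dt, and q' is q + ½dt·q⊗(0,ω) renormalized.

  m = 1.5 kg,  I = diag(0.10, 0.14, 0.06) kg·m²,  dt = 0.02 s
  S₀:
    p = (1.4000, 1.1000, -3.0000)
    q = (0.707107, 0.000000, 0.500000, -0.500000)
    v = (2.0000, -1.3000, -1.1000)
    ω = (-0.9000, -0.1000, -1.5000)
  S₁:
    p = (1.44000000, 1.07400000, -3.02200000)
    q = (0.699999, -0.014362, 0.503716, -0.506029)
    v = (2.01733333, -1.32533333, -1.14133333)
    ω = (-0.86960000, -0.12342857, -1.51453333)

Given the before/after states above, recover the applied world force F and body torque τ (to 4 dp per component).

F = (1.3000, -1.9000, -3.1000)
τ = (0.1400, -0.1100, -0.0400)

Δv = v₁−v₀ = (0.01733333, -0.02533333, -0.04133333)
m·(v₁−v₀)/dt = (1.3000, -1.9000, -3.1000)
rate change Δω = (0.03040000, -0.02342857, -0.01453333)
τ = I·(Δω/dt) + ω₀×(Iω₀) = (0.1400, -0.1100, -0.0400)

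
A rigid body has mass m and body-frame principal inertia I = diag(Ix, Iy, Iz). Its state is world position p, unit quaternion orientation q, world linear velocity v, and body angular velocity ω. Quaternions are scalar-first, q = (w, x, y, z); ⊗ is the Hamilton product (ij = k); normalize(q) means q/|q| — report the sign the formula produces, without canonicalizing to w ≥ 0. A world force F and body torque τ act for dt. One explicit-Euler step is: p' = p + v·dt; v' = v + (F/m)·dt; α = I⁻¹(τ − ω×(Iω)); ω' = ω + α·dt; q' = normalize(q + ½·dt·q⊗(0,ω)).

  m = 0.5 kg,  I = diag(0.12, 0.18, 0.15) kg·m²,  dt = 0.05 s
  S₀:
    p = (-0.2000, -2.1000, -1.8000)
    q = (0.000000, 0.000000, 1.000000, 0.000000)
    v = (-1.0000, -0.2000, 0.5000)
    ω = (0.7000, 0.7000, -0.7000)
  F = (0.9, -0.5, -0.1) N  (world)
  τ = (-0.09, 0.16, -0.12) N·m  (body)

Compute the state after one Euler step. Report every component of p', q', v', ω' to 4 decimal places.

p' = (-0.2500, -2.1100, -1.7750)
q' = (-0.0175, -0.0175, 0.9995, -0.0175)
v' = (-0.9100, -0.2500, 0.4900)
ω' = (0.6564, 0.7404, -0.7498)

angular accel α = (-0.8725, 0.8072, -0.9960)
new body rate ω' = (0.6564, 0.7404, -0.7498)
q⊗(0,ω) = (-0.7000000, -0.7000000, 0.0000000, -0.7000000)
q + ½dt·q⊗(0,ω), renormalized = (-0.0175, -0.0175, 0.9995, -0.0175)
p + v·dt = (-0.2500, -2.1100, -1.7750)
new velocity v' = (-0.9100, -0.2500, 0.4900)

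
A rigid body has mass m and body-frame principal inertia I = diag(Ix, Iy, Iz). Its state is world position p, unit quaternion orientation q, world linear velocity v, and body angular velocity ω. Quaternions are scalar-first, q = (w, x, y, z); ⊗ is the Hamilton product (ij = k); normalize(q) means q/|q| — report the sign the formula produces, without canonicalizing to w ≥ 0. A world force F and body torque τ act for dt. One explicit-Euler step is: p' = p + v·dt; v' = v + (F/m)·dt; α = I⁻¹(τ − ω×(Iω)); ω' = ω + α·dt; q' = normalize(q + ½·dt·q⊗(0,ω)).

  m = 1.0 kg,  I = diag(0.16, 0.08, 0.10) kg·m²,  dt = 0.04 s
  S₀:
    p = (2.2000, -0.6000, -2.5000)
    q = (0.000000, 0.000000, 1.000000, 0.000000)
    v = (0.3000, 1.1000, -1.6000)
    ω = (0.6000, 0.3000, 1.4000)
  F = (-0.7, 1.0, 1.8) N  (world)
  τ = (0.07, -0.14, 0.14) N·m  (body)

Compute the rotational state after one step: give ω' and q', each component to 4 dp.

ω' = (0.6154, 0.2048, 1.4618)
q' = (-0.0060, 0.0280, 0.9995, -0.0120)

ω×(Iω) gyroscopic = (0.0084, 0.0504, -0.0144)
(τ − ω×Iω)/I = (0.3850, -2.3800, 1.5440)
ω' = ω + α·dt = (0.6154, 0.2048, 1.4618)
q⊗(0,ω) = (-0.3000000, 1.4000000, 0.0000000, -0.6000000)
q' = normalize(q + ½dt·q⊗(0,ω)) = (-0.0060, 0.0280, 0.9995, -0.0120)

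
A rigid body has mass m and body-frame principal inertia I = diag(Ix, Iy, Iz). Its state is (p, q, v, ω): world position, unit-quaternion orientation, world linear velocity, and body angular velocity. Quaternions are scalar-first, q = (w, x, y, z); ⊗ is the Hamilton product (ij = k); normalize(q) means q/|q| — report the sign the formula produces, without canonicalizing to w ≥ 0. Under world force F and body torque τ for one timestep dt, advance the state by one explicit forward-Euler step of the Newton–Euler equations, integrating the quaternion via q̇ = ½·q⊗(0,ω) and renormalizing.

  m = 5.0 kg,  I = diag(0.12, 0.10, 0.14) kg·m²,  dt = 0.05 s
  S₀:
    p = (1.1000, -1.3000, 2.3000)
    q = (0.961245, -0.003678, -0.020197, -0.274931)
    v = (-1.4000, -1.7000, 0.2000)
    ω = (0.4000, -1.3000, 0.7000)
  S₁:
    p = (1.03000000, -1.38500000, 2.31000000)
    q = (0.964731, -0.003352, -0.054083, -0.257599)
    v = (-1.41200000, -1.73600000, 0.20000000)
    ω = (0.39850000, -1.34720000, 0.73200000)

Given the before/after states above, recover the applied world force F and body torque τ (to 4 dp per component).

F = (-1.2000, -3.6000, 0.0000)
τ = (-0.0400, -0.1000, 0.1000)

ω₁ − ω₀ = (-0.00150000, -0.04720000, 0.03200000)
applied torque τ = (-0.0400, -0.1000, 0.1000)
velocity change Δv = (-0.01200000, -0.03600000, 0.00000000)
m·(v₁−v₀)/dt = (-1.2000, -3.6000, 0.0000)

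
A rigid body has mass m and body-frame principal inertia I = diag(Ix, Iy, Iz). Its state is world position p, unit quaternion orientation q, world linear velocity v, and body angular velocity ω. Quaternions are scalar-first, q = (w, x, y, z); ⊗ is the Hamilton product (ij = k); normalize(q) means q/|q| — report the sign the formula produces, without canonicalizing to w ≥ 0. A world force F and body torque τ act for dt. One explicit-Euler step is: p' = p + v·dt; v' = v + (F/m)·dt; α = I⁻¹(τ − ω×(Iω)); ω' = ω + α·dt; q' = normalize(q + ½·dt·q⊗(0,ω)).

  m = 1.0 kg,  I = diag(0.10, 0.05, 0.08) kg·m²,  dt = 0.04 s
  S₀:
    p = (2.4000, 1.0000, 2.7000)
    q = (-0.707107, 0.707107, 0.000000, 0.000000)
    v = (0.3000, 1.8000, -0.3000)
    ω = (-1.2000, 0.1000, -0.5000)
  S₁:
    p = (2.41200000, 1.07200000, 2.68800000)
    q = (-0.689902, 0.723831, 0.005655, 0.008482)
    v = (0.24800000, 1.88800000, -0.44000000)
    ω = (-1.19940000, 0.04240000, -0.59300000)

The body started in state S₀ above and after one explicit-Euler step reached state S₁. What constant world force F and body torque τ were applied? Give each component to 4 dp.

ω₁ − ω₀ = (0.00060000, -0.05760000, -0.09300000)
I·α + gyro = (0.0000, -0.0600, -0.1800)
velocity change Δv = (-0.05200000, 0.08800000, -0.14000000)
F = m·Δv/dt = (-1.3000, 2.2000, -3.5000)

F = (-1.3000, 2.2000, -3.5000)
τ = (0.0000, -0.0600, -0.1800)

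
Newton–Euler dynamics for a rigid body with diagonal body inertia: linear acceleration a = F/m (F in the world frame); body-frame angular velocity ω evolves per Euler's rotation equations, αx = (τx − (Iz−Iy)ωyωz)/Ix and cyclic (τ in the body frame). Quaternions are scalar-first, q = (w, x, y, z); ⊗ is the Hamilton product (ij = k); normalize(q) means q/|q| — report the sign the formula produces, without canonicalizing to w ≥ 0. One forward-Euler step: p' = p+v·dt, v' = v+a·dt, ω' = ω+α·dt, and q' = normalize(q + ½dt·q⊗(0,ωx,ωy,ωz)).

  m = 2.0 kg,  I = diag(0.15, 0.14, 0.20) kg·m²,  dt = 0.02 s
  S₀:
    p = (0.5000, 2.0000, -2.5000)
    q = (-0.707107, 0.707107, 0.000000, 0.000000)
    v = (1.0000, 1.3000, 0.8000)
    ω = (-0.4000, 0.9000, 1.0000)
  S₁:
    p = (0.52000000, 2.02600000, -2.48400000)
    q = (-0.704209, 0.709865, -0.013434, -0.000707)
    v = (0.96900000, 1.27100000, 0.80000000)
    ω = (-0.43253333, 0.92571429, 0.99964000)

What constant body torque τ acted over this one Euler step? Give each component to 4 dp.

τ = (-0.1900, 0.2000, 0.0000)

ω₁ − ω₀ = (-0.03253333, 0.02571429, -0.00036000)
τ = I·(Δω/dt) + ω₀×(Iω₀) = (-0.1900, 0.2000, 0.0000)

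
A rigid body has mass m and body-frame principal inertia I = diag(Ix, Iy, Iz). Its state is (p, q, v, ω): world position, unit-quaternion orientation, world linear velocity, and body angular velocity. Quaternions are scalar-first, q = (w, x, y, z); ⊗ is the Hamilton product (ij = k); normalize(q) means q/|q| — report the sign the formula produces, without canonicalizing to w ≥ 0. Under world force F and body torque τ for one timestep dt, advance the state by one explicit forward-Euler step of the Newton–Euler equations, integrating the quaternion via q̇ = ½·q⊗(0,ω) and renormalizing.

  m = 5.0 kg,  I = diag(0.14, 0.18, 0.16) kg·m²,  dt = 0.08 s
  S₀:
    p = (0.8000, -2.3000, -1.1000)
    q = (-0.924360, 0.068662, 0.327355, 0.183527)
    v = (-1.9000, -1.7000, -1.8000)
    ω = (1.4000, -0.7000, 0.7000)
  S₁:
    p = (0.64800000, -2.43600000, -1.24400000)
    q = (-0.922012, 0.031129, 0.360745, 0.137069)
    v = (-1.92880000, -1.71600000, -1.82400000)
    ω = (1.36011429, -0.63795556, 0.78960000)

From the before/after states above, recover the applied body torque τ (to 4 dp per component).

Δω = ω₁−ω₀ = (-0.03988571, 0.06204444, 0.08960000)
τ = I·(Δω/dt) + ω₀×(Iω₀) = (-0.0600, 0.1200, 0.1400)

τ = (-0.0600, 0.1200, 0.1400)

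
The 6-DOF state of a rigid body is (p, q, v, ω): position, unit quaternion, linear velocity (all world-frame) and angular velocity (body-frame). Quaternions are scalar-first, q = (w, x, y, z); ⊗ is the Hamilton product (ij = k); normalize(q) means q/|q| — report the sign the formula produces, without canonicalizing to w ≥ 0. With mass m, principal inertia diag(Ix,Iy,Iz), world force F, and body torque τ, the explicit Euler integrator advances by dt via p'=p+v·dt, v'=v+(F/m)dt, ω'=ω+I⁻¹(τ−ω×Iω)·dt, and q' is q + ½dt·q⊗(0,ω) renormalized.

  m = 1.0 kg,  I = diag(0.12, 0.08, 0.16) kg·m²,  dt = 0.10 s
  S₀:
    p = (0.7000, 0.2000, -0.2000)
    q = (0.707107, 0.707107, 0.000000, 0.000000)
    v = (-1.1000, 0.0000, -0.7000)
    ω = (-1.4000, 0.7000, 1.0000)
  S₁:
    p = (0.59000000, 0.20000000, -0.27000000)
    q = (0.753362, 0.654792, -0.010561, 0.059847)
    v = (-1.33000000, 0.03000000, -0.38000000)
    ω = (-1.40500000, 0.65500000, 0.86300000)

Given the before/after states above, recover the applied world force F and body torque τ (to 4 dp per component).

F = (-2.3000, 0.3000, 3.2000)
τ = (0.0500, 0.0200, -0.1800)

Δv = v₁−v₀ = (-0.23000000, 0.03000000, 0.32000000)
F = m·Δv/dt = (-2.3000, 0.3000, 3.2000)
rate change Δω = (-0.00500000, -0.04500000, -0.13700000)
gyro term ω₀×Iω₀ = (0.0560, 0.0560, 0.0392)
I·α + gyro = (0.0500, 0.0200, -0.1800)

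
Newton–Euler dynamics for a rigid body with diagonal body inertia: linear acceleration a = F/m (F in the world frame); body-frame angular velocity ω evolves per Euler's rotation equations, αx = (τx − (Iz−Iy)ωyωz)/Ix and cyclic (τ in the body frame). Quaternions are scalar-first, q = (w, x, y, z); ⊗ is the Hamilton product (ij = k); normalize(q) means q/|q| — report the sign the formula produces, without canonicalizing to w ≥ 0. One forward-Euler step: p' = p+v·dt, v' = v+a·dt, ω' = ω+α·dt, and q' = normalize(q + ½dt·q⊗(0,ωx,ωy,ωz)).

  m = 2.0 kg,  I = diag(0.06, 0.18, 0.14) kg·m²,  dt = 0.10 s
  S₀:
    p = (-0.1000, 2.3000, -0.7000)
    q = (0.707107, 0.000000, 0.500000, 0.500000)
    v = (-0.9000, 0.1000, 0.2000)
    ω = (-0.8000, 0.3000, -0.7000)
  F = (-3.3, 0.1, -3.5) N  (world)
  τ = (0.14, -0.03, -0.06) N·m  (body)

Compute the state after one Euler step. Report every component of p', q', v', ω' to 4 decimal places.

p' = (-0.1900, 2.3100, -0.6800)
q' = (0.7160, -0.0532, 0.4899, 0.4945)
v' = (-1.0650, 0.1050, 0.0250)
ω' = (-0.5807, 0.3082, -0.7223)

ω×(Iω) gyroscopic = (0.0084, -0.0448, -0.0288)
α = I⁻¹(τ − ω×Iω) = (2.1933, 0.0822, -0.2229)
ω' = ω + α·dt = (-0.5807, 0.3082, -0.7223)
q⊗(0,ω) = (0.2000000, -1.0656856, -0.1878679, -0.0949749)
q' = normalize(q + ½dt·q⊗(0,ω)) = (0.7160, -0.0532, 0.4899, 0.4945)
a = F/m = (-1.6500, 0.0500, -1.7500)
new position p' = (-0.1900, 2.3100, -0.6800)
new velocity v' = (-1.0650, 0.1050, 0.0250)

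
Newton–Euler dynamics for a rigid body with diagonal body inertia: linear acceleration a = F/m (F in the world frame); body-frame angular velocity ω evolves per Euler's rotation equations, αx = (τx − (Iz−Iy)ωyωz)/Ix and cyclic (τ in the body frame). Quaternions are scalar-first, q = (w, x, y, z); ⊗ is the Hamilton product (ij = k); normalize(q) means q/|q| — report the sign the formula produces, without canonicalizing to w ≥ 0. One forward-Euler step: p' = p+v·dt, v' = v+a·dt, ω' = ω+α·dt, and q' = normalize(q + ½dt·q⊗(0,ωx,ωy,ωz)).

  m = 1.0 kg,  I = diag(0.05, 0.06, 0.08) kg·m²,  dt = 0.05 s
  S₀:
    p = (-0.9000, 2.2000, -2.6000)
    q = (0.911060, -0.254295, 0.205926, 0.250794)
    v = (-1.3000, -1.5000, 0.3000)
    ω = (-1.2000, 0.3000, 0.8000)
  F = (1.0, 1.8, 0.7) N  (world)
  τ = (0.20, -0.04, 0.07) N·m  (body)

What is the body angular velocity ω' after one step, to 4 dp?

ω' = (-1.0048, 0.2427, 0.8460)

precession coupling ω×(Iω) = (0.0048, 0.0288, -0.0036)
angular accel α = (3.9040, -1.1467, 0.9200)
ω + α·dt = (-1.0048, 0.2427, 0.8460)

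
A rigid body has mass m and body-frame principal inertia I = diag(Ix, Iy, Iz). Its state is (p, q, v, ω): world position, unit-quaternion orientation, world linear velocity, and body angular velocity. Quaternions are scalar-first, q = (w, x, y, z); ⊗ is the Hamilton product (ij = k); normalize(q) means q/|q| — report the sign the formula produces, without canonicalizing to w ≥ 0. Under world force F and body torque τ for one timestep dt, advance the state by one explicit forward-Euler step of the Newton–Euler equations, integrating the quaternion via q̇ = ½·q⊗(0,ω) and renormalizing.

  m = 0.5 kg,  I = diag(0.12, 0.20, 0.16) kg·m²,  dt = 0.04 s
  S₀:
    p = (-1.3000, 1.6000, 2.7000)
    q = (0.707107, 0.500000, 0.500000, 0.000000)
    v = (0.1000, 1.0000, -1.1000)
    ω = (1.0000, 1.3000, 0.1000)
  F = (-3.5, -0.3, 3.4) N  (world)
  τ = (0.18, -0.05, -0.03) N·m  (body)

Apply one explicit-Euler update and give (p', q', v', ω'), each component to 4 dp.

p' = (-1.2960, 1.6400, 2.6560)
q' = (0.6837, 0.5149, 0.5171, 0.0044)
v' = (-0.1800, 0.9760, -0.8280)
ω' = (1.0617, 1.2908, 0.0665)

precession coupling ω×(Iω) = (-0.0052, -0.0040, 0.1040)
angular accel α = (1.5433, -0.2300, -0.8375)
new body rate ω' = (1.0617, 1.2908, 0.0665)
Hamilton product q⊗(0,ω) = (-1.1500000, 0.7571070, 0.8692391, 0.2207107)
q' = normalize(q + ½dt·q⊗(0,ω)) = (0.6837, 0.5149, 0.5171, 0.0044)
a = F/m = (-7.0000, -0.6000, 6.8000)
new position p' = (-1.2960, 1.6400, 2.6560)
new velocity v' = (-0.1800, 0.9760, -0.8280)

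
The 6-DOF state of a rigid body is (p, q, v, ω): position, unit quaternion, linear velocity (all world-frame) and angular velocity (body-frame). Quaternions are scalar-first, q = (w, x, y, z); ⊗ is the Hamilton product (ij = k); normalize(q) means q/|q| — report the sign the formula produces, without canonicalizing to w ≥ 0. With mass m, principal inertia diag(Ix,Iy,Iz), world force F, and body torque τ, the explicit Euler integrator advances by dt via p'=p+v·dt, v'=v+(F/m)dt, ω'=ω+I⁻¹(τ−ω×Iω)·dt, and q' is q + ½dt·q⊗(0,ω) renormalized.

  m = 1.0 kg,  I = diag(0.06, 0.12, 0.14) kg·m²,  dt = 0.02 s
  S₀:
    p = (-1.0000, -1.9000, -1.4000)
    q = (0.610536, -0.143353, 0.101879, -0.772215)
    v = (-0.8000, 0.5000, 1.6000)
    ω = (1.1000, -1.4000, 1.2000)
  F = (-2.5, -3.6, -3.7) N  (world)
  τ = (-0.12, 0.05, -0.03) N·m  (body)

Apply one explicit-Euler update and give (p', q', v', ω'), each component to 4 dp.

angular accel α = (-1.4400, 1.2967, 0.4457)
ω + α·dt = (1.0712, -1.3741, 1.2089)
2q̇ = q⊗(0,ω) = (1.2269769, -0.2872566, -1.5321633, 0.8212705)
q' = normalize(q + ½dt·q⊗(0,ω)) = (0.6227, -0.1462, 0.0865, -0.7638)
p + v·dt = (-1.0160, -1.8900, -1.3680)
new velocity v' = (-0.8500, 0.4280, 1.5260)

p' = (-1.0160, -1.8900, -1.3680)
q' = (0.6227, -0.1462, 0.0865, -0.7638)
v' = (-0.8500, 0.4280, 1.5260)
ω' = (1.0712, -1.3741, 1.2089)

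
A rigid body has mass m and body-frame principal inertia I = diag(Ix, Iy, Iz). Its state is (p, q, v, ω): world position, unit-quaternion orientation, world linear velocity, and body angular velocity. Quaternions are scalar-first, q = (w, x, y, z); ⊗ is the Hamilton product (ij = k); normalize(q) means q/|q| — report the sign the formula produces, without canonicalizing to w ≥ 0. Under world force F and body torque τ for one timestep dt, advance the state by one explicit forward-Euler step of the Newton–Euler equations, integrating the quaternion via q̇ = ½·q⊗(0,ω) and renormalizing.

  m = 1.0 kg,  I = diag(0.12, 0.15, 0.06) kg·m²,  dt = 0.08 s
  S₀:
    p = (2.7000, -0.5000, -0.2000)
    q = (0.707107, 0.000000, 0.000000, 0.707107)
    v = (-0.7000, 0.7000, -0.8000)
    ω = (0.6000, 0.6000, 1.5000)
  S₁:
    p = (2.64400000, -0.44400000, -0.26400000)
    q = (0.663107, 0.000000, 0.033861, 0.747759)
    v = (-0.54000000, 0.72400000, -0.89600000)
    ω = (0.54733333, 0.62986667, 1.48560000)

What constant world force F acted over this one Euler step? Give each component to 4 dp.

F = (2.0000, 0.3000, -1.2000)

velocity change Δv = (0.16000000, 0.02400000, -0.09600000)
applied force F = (2.0000, 0.3000, -1.2000)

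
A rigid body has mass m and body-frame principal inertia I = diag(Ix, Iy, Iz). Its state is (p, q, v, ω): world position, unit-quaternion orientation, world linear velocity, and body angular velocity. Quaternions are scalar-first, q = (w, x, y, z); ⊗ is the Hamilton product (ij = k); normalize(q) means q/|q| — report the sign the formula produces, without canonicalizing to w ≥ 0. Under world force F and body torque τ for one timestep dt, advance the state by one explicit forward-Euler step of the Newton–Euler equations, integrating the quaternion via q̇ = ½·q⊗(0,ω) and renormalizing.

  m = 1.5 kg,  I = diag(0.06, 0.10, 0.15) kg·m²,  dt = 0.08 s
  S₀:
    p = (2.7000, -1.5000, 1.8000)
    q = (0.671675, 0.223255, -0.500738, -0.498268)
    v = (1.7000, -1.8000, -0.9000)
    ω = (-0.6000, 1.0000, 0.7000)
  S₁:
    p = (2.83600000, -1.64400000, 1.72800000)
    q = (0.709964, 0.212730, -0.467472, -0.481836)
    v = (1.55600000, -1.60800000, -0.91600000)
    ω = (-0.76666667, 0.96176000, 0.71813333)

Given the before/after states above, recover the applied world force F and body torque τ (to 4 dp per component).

F = (-2.7000, 3.6000, -0.3000)
τ = (-0.0900, -0.0100, 0.0100)

ω₁ − ω₀ = (-0.16666667, -0.03824000, 0.01813333)
ω₀×(Iω₀) = (0.0350, 0.0378, -0.0240)
applied torque τ = (-0.0900, -0.0100, 0.0100)
velocity change Δv = (-0.14400000, 0.19200000, -0.01600000)
m·(v₁−v₀)/dt = (-2.7000, 3.6000, -0.3000)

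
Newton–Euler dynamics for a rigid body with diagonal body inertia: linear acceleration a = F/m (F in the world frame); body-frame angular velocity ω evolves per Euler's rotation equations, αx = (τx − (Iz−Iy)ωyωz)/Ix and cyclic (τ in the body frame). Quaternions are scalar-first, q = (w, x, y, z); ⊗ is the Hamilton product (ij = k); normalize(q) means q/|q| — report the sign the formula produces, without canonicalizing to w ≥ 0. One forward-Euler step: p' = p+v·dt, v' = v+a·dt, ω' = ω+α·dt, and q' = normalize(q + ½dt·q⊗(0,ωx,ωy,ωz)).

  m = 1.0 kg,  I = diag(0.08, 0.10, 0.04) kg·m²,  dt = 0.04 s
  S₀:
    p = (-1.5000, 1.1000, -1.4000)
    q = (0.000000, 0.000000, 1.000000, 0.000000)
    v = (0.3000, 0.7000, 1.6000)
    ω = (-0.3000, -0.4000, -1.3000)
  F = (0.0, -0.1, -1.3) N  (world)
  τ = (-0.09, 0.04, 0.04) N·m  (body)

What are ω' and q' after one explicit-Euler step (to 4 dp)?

gyro term ω×Iω = (-0.0312, 0.0156, 0.0024)
angular accel α = (-0.7350, 0.2440, 0.9400)
ω' = ω + α·dt = (-0.3294, -0.3902, -1.2624)
Hamilton product q⊗(0,ω) = (0.4000000, -1.3000000, 0.0000000, 0.3000000)
q + ½dt·q⊗(0,ω), renormalized = (0.0080, -0.0260, 0.9996, 0.0060)

ω' = (-0.3294, -0.3902, -1.2624)
q' = (0.0080, -0.0260, 0.9996, 0.0060)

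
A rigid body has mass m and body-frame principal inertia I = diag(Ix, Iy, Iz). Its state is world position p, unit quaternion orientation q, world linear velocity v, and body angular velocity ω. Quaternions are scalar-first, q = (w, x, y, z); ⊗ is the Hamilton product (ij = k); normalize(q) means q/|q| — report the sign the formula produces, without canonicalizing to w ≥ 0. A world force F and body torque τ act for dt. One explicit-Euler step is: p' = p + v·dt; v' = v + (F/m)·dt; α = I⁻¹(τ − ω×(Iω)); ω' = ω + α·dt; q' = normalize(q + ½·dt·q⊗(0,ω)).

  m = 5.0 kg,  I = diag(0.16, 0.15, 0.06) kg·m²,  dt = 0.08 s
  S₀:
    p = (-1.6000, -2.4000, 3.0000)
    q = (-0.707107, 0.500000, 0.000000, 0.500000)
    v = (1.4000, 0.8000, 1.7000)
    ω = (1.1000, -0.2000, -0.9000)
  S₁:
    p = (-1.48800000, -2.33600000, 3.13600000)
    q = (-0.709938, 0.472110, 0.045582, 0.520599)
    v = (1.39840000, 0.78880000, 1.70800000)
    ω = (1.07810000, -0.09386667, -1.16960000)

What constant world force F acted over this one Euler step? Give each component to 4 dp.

F = (-0.1000, -0.7000, 0.5000)

Δv = v₁−v₀ = (-0.00160000, -0.01120000, 0.00800000)
m·(v₁−v₀)/dt = (-0.1000, -0.7000, 0.5000)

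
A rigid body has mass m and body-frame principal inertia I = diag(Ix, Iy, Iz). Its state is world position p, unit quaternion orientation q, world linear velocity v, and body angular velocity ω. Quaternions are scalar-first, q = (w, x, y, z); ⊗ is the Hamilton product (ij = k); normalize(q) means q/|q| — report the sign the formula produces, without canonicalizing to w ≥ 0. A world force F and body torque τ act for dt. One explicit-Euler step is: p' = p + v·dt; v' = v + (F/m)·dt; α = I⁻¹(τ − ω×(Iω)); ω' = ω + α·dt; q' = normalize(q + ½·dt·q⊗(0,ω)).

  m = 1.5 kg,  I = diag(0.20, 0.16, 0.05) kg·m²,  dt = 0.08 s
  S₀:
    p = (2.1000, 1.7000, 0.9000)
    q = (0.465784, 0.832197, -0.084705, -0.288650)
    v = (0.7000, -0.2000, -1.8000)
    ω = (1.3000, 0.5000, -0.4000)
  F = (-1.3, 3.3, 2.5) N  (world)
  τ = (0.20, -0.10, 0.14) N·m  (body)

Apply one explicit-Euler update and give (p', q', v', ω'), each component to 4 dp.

p' = (2.1560, 1.6840, 0.7560)
q' = (0.4189, 0.8621, -0.0770, -0.2746)
v' = (0.6307, -0.0240, -1.6667)
ω' = (1.3712, 0.4890, -0.1344)

p' = p + v·dt = (2.1560, 1.6840, 0.7560)
v + (F/m)dt = (0.6307, -0.0240, -1.6667)
(τ − ω×Iω)/I = (0.8900, -0.1375, 3.3200)
ω' = ω + α·dt = (1.3712, 0.4890, -0.1344)
2q̇ = q⊗(0,ω) = (-1.1549636, 0.7837262, 0.1905258, 0.3399014)
q' = normalize(q + ½dt·q⊗(0,ω)) = (0.4189, 0.8621, -0.0770, -0.2746)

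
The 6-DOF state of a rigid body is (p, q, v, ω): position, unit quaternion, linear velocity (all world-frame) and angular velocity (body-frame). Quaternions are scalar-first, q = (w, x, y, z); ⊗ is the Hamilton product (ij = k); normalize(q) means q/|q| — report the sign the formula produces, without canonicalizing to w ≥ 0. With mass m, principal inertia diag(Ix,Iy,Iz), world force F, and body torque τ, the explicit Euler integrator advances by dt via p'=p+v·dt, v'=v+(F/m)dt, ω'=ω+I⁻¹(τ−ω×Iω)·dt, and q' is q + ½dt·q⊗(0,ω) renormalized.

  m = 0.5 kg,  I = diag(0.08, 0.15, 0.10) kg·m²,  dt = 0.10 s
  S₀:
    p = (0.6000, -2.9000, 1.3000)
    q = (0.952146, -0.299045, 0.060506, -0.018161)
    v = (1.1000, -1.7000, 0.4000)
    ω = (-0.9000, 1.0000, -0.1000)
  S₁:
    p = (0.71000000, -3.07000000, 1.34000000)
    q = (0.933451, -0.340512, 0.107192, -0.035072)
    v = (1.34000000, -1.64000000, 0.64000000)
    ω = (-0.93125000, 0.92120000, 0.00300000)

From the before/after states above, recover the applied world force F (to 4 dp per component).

velocity change Δv = (0.24000000, 0.06000000, 0.24000000)
applied force F = (1.2000, 0.3000, 1.2000)

F = (1.2000, 0.3000, 1.2000)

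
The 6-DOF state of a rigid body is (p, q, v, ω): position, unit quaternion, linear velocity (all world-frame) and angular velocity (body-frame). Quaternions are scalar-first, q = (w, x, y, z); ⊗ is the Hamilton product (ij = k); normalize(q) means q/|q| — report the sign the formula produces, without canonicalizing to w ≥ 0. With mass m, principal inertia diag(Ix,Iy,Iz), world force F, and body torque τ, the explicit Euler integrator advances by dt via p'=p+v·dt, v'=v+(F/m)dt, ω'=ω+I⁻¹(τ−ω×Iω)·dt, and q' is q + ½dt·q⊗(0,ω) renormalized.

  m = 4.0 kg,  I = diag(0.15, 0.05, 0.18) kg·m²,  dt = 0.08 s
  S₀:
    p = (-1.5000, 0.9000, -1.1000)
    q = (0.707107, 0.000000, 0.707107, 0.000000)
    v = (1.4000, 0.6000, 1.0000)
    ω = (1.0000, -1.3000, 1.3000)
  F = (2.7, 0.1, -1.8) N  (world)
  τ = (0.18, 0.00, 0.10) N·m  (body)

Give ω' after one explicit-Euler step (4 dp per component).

ω' = (1.2132, -1.2376, 1.2867)

gyro term ω×Iω = (-0.2197, -0.0390, 0.1300)
α = I⁻¹(τ − ω×Iω) = (2.6647, 0.7800, -0.1667)
new body rate ω' = (1.2132, -1.2376, 1.2867)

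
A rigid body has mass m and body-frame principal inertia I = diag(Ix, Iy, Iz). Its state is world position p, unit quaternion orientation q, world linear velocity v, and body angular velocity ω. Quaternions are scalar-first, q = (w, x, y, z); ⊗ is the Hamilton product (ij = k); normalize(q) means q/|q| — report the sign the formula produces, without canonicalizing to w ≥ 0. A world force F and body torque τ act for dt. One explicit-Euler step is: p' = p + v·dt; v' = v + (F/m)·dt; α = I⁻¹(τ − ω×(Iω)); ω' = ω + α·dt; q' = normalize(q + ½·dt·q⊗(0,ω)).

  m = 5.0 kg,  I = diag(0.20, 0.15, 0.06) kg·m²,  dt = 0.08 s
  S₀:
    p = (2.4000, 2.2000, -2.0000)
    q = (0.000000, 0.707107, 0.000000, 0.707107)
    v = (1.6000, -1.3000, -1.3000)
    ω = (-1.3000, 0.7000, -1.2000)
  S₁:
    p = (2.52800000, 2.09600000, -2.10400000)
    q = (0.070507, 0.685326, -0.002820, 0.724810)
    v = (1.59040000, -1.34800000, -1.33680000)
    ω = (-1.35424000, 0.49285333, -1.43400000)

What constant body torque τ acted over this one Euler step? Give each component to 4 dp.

τ = (-0.0600, -0.1700, -0.1300)

rate change Δω = (-0.05424000, -0.20714667, -0.23400000)
ω₀×(Iω₀) = (0.0756, 0.2184, 0.0455)
applied torque τ = (-0.0600, -0.1700, -0.1300)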